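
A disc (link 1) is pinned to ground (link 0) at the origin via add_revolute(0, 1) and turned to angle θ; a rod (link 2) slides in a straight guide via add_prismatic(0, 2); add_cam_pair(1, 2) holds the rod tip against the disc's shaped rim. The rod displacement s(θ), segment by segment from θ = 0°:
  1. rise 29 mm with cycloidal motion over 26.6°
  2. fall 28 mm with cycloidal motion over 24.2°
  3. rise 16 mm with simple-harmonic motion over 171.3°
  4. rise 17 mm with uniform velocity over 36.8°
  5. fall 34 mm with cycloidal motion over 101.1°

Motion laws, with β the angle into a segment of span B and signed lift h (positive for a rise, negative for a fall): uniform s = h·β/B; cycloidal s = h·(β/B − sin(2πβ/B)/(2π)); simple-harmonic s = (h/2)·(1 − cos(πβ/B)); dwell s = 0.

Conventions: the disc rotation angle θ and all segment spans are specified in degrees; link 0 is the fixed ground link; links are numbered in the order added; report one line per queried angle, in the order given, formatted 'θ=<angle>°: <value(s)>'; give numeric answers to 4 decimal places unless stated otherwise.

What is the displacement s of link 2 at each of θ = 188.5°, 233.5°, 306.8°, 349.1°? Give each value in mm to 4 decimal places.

segment 1 (0° to 26.6°, cycloidal, h = 29) is passed completely: s = 0.0000 + (29) = 29.0000
segment 2 (26.6° to 50.8°, cycloidal, h = -28) is passed completely: s = 29.0000 + (-28) = 1.0000
θ = 188.5° falls in segment 3 (50.8° to 222.1°, simple-harmonic, h = 16): β = 188.5 − 50.8 = 137.7°, B = 171.3°; Δs = 16/2·(1 − cos(π·0.8039)) = 14.5286; s = 1.0000 + 14.5286 = 15.5286
segment 3 (50.8° to 222.1°, simple-harmonic, h = 16) is passed completely: s = 1.0000 + (16) = 17.0000
θ = 233.5° falls in segment 4 (222.1° to 258.9°, uniform, h = 17): β = 233.5 − 222.1 = 11.4°, B = 36.8°; Δs = 17·11.4/36.8 = 5.2663; s = 17.0000 + 5.2663 = 22.2663
segment 4 (222.1° to 258.9°, uniform, h = 17) is passed completely: s = 17.0000 + (17) = 34.0000
θ = 306.8° falls in segment 5 (258.9° to 360°, cycloidal, h = -34): β = 306.8 − 258.9 = 47.9°, B = 101.1°; Δs = -34·(0.4738 − sin(2π·0.4738)/(2π)) = -15.2216; s = 34.0000 − 15.2216 = 18.7784
θ = 349.1° falls in segment 5 (258.9° to 360°, cycloidal, h = -34): β = 349.1 − 258.9 = 90.2°, B = 101.1°; Δs = -34·(0.8922 − sin(2π·0.8922)/(2π)) = -33.7260; s = 34.0000 − 33.7260 = 0.2740

θ=188.5°: 15.5286
θ=233.5°: 22.2663
θ=306.8°: 18.7784
θ=349.1°: 0.2740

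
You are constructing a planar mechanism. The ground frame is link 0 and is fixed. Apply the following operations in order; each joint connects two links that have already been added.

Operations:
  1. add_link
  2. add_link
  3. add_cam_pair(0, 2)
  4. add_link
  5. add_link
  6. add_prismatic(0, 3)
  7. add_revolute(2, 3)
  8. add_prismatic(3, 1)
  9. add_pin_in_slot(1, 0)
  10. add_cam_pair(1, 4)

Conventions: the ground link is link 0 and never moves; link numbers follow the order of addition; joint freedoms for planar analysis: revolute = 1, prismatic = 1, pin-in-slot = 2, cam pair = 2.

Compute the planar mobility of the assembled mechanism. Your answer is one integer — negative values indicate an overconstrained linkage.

link 0 = ground. State L|J1|J2 = 1|0|0
+link1  2|0|0
+link2  3|0|0
C(0,2) f=2→J2  3|0|1
+link3  4|0|1
+link4  5|0|1
P(0,3) f=1→J1  5|1|1
R(2,3) f=1→J1  5|2|1
P(3,1) f=1→J1  5|3|1
PS(1,0) f=2→J2  5|3|2
C(1,4) f=2→J2  5|3|3
M = 3(5−1)−2·3−3 = 12−6−3 = 3

M = 3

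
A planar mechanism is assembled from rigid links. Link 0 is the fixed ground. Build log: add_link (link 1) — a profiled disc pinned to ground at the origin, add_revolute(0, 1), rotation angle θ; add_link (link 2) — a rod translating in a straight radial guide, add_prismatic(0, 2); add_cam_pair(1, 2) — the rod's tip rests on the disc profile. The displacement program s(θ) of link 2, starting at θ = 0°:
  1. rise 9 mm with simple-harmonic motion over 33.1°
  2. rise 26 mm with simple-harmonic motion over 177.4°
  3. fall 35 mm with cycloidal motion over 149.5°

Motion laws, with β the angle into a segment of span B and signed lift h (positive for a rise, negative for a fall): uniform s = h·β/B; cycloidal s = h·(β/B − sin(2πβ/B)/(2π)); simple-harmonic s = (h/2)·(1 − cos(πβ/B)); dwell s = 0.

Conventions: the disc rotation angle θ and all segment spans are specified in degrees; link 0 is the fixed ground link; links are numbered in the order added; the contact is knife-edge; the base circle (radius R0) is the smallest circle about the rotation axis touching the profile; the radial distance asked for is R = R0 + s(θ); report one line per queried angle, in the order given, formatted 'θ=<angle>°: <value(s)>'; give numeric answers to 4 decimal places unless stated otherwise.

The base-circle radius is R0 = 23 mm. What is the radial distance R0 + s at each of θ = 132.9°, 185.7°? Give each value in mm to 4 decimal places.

seg 1 [0°–33.1°] simple-harmonic, h=9: full span → s += 9 → s = 9.0000
seg 2 [33.1°–210.5°] simple-harmonic, h=26: θ=132.9° here. β=99.8, B=177.4. 26/2·(1 − cos(π·0.5626)) = 15.5390 → s = 24.5390
seg 2 [33.1°–210.5°] simple-harmonic, h=26: θ=185.7° here. β=152.6, B=177.4. 26/2·(1 − cos(π·0.8602)) = 24.7663 → s = 33.7663
θ=132.9°: R = R0 + s = 23 + 24.5390 = 47.5390
θ=185.7°: R = R0 + s = 23 + 33.7663 = 56.7663

θ=132.9°: 47.5390
θ=185.7°: 56.7663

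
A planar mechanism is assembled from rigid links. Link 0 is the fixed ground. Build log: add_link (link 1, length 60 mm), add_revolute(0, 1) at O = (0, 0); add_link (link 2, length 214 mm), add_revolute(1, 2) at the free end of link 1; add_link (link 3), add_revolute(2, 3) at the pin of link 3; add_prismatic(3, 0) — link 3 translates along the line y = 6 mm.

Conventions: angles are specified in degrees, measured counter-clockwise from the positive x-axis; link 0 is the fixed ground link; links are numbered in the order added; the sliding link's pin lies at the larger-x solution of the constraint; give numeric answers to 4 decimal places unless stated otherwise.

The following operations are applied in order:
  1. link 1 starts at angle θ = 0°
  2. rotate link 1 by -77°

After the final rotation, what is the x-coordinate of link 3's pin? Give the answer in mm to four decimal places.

geometry: r = 60 mm, L = 214 mm, e = 6 mm; θ starts at 0°
rotate link 1 by -77°: θ ← 0° -77° = -77°
crank pin P = (r cos θ, r sin θ) = (13.497063, -58.462204)
h = r sin θ − e = -58.462204 − 6 = -64.462204
x = r cos θ + √(L² − h²) = 13.497063 + 204.060345 = 217.557408

217.5574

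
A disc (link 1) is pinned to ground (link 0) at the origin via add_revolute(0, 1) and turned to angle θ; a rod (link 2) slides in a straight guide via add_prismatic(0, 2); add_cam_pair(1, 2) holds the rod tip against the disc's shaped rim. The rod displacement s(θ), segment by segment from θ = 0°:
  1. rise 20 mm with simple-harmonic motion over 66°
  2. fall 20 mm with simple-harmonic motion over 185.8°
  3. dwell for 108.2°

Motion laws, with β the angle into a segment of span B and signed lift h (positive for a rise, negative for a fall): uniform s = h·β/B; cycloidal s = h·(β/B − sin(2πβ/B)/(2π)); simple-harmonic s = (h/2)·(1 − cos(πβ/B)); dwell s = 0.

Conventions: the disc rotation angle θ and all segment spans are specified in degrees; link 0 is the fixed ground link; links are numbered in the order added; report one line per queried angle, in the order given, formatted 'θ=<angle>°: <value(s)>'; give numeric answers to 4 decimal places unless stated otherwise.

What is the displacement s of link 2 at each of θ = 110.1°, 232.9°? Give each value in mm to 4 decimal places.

segment 1 (0° to 66°, simple-harmonic, h = 20) is passed completely: s = 0.0000 + (20) = 20.0000
θ = 110.1° falls in segment 2 (66° to 251.8°, simple-harmonic, h = -20): β = 110.1 − 66 = 44.1°, B = 185.8°; Δs = -20/2·(1 − cos(π·0.2374)) = -2.6536; s = 20.0000 − 2.6536 = 17.3464
θ = 232.9° falls in segment 2 (66° to 251.8°, simple-harmonic, h = -20): β = 232.9 − 66 = 166.9°, B = 185.8°; Δs = -20/2·(1 − cos(π·0.8983)) = -19.4937; s = 20.0000 − 19.4937 = 0.5063

θ=110.1°: 17.3464
θ=232.9°: 0.5063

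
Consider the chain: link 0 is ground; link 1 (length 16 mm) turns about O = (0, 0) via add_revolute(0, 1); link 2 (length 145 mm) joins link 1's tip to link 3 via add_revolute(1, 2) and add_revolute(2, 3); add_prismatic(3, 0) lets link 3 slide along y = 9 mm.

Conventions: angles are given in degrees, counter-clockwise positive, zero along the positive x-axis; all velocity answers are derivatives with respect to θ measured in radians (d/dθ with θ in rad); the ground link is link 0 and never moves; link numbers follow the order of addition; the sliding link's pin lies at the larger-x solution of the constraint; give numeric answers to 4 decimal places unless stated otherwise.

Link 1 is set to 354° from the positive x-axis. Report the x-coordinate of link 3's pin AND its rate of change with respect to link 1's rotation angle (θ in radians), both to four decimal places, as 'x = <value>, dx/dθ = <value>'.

geometry: r = 16 mm, L = 145 mm, e = 9 mm
crank pin P = (r cos θ, r sin θ) = (15.912350, -1.672455)
h = r sin θ − e = -1.672455 − 9 = -10.672455
x = r cos θ + √(L² − h²) = 15.912350 + 144.606703 = 160.519054
dx/dθ = −r sin θ − h·r cos θ/√(L² − h²) (θ in radians; h = -10.672455) = 2.846840

x = 160.5191, dx/dθ = 2.8468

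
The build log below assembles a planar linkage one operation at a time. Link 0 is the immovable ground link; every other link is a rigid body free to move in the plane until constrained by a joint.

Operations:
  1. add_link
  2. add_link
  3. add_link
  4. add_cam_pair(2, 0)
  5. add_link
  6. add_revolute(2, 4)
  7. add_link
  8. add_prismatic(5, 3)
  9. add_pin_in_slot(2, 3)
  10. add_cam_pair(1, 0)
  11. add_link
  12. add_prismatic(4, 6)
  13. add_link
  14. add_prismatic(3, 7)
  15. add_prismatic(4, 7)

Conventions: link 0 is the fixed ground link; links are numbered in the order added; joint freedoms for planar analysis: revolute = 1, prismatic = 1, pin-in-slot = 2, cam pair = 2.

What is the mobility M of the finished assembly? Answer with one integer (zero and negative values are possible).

L=1 J1=0 J2=0
add link → L=2 J1=0 J2=0
add link → L=3 J1=0 J2=0
add link → L=4 J1=0 J2=0
C@2,0 dof=2 J2 → L=4 J1=0 J2=1
add link → L=5 J1=0 J2=1
R@2,4 dof=1 J1 → L=5 J1=1 J2=1
add link → L=6 J1=1 J2=1
P@5,3 dof=1 J1 → L=6 J1=2 J2=1
PS@2,3 dof=2 J2 → L=6 J1=2 J2=2
C@1,0 dof=2 J2 → L=6 J1=2 J2=3
add link → L=7 J1=2 J2=3
P@4,6 dof=1 J1 → L=7 J1=3 J2=3
add link → L=8 J1=3 J2=3
P@3,7 dof=1 J1 → L=8 J1=4 J2=3
P@4,7 dof=1 J1 → L=8 J1=5 J2=3
M=3(L−1)−2J1−J2=3·7−2·5−3=8

M = 8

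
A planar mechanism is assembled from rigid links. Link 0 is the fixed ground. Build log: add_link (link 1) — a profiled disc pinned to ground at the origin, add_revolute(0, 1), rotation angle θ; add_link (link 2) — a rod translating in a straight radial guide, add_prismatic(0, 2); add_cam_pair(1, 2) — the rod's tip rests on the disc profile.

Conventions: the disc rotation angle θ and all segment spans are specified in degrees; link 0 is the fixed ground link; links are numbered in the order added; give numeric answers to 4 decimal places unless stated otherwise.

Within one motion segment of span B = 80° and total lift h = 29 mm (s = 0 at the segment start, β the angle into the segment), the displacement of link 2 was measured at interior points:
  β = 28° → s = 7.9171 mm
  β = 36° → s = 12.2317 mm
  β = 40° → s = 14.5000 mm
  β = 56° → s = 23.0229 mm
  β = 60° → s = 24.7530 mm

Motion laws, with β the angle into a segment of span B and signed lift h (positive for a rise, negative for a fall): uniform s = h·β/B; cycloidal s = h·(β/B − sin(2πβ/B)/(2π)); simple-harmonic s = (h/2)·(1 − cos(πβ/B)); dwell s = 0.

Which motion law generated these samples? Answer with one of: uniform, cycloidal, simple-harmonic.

candidates at β/B = r: uniform s = h·r (linear in β); cycloidal s = h·(r − sin(2πr)/(2π)); simple-harmonic s = (h/2)(1 − cos(πr))
β=28°: printed 7.9171 | uniform 10.1500, cycloidal 6.4160, simple-harmonic 7.9171
β=36°: printed 12.2317 | uniform 13.0500, cycloidal 11.6237, simple-harmonic 12.2317
β=40°: printed 14.5000 | uniform 14.5000, cycloidal 14.5000, simple-harmonic 14.5000
β=56°: printed 23.0229 | uniform 20.3000, cycloidal 24.6896, simple-harmonic 23.0229
β=60°: printed 24.7530 | uniform 21.7500, cycloidal 26.3655, simple-harmonic 24.7530
only one law matches every sample → simple-harmonic

simple-harmonic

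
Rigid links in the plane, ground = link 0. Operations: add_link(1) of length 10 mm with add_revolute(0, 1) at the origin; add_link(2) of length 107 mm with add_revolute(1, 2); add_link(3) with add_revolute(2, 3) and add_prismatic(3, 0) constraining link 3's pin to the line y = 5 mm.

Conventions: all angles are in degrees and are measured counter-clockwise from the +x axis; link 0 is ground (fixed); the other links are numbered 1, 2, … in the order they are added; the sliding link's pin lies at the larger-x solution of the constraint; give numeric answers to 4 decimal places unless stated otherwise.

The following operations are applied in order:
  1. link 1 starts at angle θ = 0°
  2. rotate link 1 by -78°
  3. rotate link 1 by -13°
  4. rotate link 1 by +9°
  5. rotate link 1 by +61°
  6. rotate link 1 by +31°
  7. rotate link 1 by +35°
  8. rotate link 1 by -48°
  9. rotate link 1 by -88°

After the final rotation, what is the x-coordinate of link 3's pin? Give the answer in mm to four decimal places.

geometry: r = 10 mm, L = 107 mm, e = 5 mm; θ starts at 0°
rotate link 1 by -78°: θ ← 0° -78° = -78°
rotate link 1 by -13°: θ ← -78° -13° = -91°
rotate link 1 by +9°: θ ← -91° +9° = -82°
rotate link 1 by +61°: θ ← -82° +61° = -21°
rotate link 1 by +31°: θ ← -21° +31° = 10°
rotate link 1 by +35°: θ ← 10° +35° = 45°
rotate link 1 by -48°: θ ← 45° -48° = -3°
rotate link 1 by -88°: θ ← -3° -88° = -91°
crank pin P = (r cos θ, r sin θ) = (-0.174524, -9.998477)
h = r sin θ − e = -9.998477 − 5 = -14.998477
x = r cos θ + √(L² − h²) = -0.174524 + 105.943597 = 105.769073

105.7691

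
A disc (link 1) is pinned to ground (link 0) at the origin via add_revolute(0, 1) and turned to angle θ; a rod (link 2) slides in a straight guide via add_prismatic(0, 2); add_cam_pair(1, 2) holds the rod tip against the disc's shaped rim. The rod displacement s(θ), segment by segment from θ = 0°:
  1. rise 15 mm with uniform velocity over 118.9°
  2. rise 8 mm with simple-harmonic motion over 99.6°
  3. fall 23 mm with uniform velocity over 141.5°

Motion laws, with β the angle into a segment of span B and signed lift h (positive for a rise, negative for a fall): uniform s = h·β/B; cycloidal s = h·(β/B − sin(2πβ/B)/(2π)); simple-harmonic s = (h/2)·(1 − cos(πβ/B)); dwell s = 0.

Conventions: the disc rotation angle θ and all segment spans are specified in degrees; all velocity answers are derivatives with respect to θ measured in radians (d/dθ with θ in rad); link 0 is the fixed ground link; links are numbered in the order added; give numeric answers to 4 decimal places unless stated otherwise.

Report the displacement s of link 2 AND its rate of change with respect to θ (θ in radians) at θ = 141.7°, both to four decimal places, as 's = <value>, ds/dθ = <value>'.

segment 1 (0° to 118.9°, uniform, h = 15) is passed completely: s = 0.0000 + (15) = 15.0000
θ = 141.7° falls in segment 2 (118.9° to 218.5°, simple-harmonic, h = 8): β = 141.7 − 118.9 = 22.8°, B = 99.6°; Δs = 8/2·(1 − cos(π·0.2289)) = 0.9906; s = 15.0000 + 0.9906 = 15.9906
velocity in seg [118.9°–218.5°] (simple-harmonic), θ in radians: β = 22.8° = 0.3979 rad, B = 99.6° = 1.7383 rad; ds/dθ = (πh/(2B)) sin(πβ/B) = (π·8/(2·1.7383)) sin(π·0.2289) = 4.762068 mm/rad

s = 15.9906, ds/dθ = 4.7621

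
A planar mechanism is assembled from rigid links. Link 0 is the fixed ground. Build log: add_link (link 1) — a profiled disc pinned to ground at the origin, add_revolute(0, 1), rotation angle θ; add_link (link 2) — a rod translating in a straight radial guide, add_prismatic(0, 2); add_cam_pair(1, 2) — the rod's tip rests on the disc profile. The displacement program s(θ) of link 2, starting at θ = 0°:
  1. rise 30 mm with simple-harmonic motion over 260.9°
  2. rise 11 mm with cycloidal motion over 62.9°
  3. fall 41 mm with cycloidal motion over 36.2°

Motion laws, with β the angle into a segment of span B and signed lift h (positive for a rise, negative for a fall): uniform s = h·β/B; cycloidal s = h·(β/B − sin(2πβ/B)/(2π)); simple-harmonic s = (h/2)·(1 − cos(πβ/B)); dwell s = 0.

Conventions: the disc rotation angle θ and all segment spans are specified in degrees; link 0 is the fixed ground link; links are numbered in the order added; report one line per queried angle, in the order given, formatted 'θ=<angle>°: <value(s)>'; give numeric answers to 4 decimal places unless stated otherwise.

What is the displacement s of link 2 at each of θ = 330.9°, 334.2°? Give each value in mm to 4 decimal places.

seg 1 [0°–260.9°] simple-harmonic, h=30: full span → s += 30 → s = 30.0000
seg 2 [260.9°–323.8°] cycloidal, h=11: full span → s += 11 → s = 41.0000
seg 3 [323.8°–360°] cycloidal, h=-41: θ=330.9° here. β=7.1, B=36.2. -41·(0.1961 − sin(2π·0.1961)/(2π)) = -1.8863 → s = 39.1137
seg 3 [323.8°–360°] cycloidal, h=-41: θ=334.2° here. β=10.4, B=36.2. -41·(0.2873 − sin(2π·0.2873)/(2π)) = -5.4320 → s = 35.5680

θ=330.9°: 39.1137
θ=334.2°: 35.5680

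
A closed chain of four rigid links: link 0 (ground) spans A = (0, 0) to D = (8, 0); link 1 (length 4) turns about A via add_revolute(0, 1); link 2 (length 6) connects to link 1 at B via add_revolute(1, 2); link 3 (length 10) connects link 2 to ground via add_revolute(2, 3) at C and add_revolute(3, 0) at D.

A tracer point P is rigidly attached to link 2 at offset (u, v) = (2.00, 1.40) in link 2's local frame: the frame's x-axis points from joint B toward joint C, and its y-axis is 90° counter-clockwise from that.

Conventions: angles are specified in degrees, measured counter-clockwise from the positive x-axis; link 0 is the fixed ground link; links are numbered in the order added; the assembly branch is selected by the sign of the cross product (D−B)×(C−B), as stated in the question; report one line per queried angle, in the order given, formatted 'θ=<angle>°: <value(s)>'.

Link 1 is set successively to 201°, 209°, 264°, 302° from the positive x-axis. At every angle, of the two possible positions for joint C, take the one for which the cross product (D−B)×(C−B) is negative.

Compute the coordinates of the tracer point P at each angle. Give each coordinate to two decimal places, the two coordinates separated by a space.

A=(0,0), D=(8.00,0)
θ=201°: B = A + 4.00·(cos201°, sin201°) = (-3.7343, -1.4335)
θ=201°: |BD| = 11.8216
θ=201°: circle(B,6.00) ∩ circle(D,10.00): a=3.2039, h=5.0730
θ=201°:   candidates: C₊=(-1.1693,3.9906) cross=59.971; C₋=(0.0610,-6.0805) cross=-59.971
θ=201°:   branch - wants cross < 0 → take C=(0.0610,-6.0805) (cross=-59.971)
θ=201°: ex = (C−B)/|BC| = (0.6326,-0.7745); ey = (0.7745,0.6326)
θ=201°: P = B + 2.00·ex + 1.40·ey = (-1.3849,-2.0969)
θ=209°: B = A + 4.00·(cos209°, sin209°) = (-3.4985, -1.9392)
θ=209°: |BD| = 11.6609
θ=209°: circle(B,6.00) ∩ circle(D,10.00): a=3.0862, h=5.1454
θ=209°:   candidates: C₊=(-1.3109,3.6478) cross=60.000; C₋=(0.4005,-6.4998) cross=-60.000
θ=209°:   branch - wants cross < 0 → take C=(0.4005,-6.4998) (cross=-60.000)
θ=209°: ex = (C−B)/|BC| = (0.6498,-0.7601); ey = (0.7601,0.6498)
θ=209°: P = B + 2.00·ex + 1.40·ey = (-1.1347,-2.5497)
θ=264°: B = A + 4.00·(cos264°, sin264°) = (-0.4181, -3.9781)
θ=264°: |BD| = 9.3107
θ=264°: circle(B,6.00) ∩ circle(D,10.00): a=1.2185, h=5.8750
θ=264°:   candidates: C₊=(-1.8266,1.8543) cross=54.700; C₋=(3.1937,-8.7692) cross=-54.700
θ=264°:   branch - wants cross < 0 → take C=(3.1937,-8.7692) (cross=-54.700)
θ=264°: ex = (C−B)/|BC| = (0.6020,-0.7985); ey = (0.7985,0.6020)
θ=264°: P = B + 2.00·ex + 1.40·ey = (1.9037,-4.7324)
θ=302°: B = A + 4.00·(cos302°, sin302°) = (2.1197, -3.3922)
θ=302°: |BD| = 6.7886
θ=302°: circle(B,6.00) ∩ circle(D,10.00): a=-1.3195, h=5.8531
θ=302°:   candidates: C₊=(-1.9480,1.0185) cross=39.735; C₋=(3.9015,-9.1215) cross=-39.735
θ=302°:   branch - wants cross < 0 → take C=(3.9015,-9.1215) (cross=-39.735)
θ=302°: ex = (C−B)/|BC| = (0.2970,-0.9549); ey = (0.9549,0.2970)
θ=302°: P = B + 2.00·ex + 1.40·ey = (4.0505,-4.8862)

θ=201°: -1.38 -2.10
θ=209°: -1.13 -2.55
θ=264°: 1.90 -4.73
θ=302°: 4.05 -4.89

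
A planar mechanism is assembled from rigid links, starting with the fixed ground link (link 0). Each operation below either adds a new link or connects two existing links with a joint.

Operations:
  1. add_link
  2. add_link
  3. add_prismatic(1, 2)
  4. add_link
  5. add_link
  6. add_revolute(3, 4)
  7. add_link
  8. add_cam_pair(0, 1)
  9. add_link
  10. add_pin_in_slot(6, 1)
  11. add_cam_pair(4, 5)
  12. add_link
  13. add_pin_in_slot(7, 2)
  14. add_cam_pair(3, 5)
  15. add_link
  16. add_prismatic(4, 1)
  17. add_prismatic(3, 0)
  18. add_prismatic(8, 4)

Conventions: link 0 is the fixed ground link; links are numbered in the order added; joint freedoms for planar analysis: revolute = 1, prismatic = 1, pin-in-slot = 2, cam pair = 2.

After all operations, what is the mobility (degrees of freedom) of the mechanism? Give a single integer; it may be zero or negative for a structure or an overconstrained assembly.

L=1 J1=0 J2=0
add link → L=2 J1=0 J2=0
add link → L=3 J1=0 J2=0
P@1,2 dof=1 J1 → L=3 J1=1 J2=0
add link → L=4 J1=1 J2=0
add link → L=5 J1=1 J2=0
R@3,4 dof=1 J1 → L=5 J1=2 J2=0
add link → L=6 J1=2 J2=0
C@0,1 dof=2 J2 → L=6 J1=2 J2=1
add link → L=7 J1=2 J2=1
PS@6,1 dof=2 J2 → L=7 J1=2 J2=2
C@4,5 dof=2 J2 → L=7 J1=2 J2=3
add link → L=8 J1=2 J2=3
PS@7,2 dof=2 J2 → L=8 J1=2 J2=4
C@3,5 dof=2 J2 → L=8 J1=2 J2=5
add link → L=9 J1=2 J2=5
P@4,1 dof=1 J1 → L=9 J1=3 J2=5
P@3,0 dof=1 J1 → L=9 J1=4 J2=5
P@8,4 dof=1 J1 → L=9 J1=5 J2=5
M=3(L−1)−2J1−J2=3·8−2·5−5=9

M = 9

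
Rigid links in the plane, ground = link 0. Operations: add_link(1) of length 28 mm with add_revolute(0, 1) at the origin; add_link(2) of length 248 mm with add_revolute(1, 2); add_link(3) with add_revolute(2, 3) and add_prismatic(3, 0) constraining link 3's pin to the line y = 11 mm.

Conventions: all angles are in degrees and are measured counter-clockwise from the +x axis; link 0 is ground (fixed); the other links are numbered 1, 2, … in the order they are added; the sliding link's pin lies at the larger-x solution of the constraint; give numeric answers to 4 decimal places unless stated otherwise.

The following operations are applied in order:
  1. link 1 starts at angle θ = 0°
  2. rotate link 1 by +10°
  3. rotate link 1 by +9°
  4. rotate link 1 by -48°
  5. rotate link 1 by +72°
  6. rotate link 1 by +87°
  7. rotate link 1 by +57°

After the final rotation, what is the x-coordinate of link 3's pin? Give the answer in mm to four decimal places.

geometry: r = 28 mm, L = 248 mm, e = 11 mm; θ starts at 0°
rotate link 1 by +10°: θ ← 0° +10° = 10°
rotate link 1 by +9°: θ ← 10° +9° = 19°
rotate link 1 by -48°: θ ← 19° -48° = -29°
rotate link 1 by +72°: θ ← -29° +72° = 43°
rotate link 1 by +87°: θ ← 43° +87° = 130°
rotate link 1 by +57°: θ ← 130° +57° = 187°
crank pin P = (r cos θ, r sin θ) = (-27.791292, -3.412342)
h = r sin θ − e = -3.412342 − 11 = -14.412342
x = r cos θ + √(L² − h²) = -27.791292 + 247.580864 = 219.789572

219.7896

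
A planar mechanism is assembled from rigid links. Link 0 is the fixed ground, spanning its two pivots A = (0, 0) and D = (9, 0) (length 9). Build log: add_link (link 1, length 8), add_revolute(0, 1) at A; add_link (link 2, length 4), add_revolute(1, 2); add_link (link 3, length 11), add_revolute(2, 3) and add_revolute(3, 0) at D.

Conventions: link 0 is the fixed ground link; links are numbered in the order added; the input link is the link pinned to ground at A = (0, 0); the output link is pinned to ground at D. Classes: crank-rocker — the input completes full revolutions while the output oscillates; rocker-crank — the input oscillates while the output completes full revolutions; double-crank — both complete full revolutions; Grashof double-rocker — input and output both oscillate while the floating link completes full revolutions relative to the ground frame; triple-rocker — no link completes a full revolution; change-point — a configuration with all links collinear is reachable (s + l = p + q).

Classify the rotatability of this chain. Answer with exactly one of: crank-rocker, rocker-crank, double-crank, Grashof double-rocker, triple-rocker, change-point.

lengths: ground=9, input=8, coupler=4, output=11
sorted: s=4 (shortest), l=11 (longest), p+q=17
s + l = 15 vs p + q = 17
s + l < p + q (Grashof) with shortest = coupler link → Grashof double-rocker

Grashof double-rocker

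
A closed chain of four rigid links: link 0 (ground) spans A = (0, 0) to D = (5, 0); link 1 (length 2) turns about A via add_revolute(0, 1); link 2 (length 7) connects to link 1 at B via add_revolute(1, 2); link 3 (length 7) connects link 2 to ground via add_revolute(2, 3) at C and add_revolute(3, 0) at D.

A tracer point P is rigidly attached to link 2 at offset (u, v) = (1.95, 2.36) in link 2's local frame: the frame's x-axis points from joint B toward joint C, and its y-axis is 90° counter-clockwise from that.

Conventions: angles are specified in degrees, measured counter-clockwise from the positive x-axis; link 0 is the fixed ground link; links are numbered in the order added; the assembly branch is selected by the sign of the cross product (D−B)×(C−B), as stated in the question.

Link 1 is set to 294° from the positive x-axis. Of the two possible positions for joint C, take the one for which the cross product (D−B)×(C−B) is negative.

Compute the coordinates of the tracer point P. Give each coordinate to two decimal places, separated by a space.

A=(0,0), D=(5.00,0)
B = A + 2.00·(cos294°, sin294°) = (0.8135, -1.8271)
|BD| = 4.5679
circle(B,7.00) ∩ circle(D,7.00): a=2.2839, h=6.6169
  candidates: C₊=(0.2600,5.1510) cross=30.225; C₋=(5.5534,-6.9781) cross=-30.225
  branch - wants cross < 0 → take C=(5.5534,-6.9781) (cross=-30.225)
ex = (C−B)/|BC| = (0.6771,-0.7359); ey = (0.7359,0.6771)
P = B + 1.95·ex + 2.36·ey = (3.8705,-1.6640)

3.87 -1.66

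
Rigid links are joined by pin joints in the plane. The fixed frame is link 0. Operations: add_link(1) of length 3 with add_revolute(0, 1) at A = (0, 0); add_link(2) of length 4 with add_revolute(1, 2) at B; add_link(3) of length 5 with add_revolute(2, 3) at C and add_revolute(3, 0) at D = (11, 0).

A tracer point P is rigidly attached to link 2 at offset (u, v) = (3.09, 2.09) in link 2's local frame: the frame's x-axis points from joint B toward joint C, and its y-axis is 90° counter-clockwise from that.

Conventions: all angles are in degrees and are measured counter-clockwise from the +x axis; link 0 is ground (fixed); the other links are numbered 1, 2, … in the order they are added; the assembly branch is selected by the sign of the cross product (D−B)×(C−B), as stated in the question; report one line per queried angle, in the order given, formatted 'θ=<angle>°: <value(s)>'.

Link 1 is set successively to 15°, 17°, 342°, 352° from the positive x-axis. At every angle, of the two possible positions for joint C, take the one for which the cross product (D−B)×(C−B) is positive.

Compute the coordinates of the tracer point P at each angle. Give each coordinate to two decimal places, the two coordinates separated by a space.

A=(0,0), D=(11.00,0)
θ=15°: B = A + 3.00·(cos15°, sin15°) = (2.8978, 0.7765)
θ=15°: |BD| = 8.1393
θ=15°: circle(B,4.00) ∩ circle(D,5.00): a=3.5168, h=1.9058
θ=15°:   candidates: C₊=(6.5803,2.3381) cross=15.512; C₋=(6.2167,-1.4561) cross=-15.512
θ=15°:   branch + wants cross > 0 → take C=(6.5803,2.3381) (cross=15.512)
θ=15°: ex = (C−B)/|BC| = (0.9206,0.3904); ey = (-0.3904,0.9206)
θ=15°: P = B + 3.09·ex + 2.09·ey = (4.9266,3.9070)
θ=17°: B = A + 3.00·(cos17°, sin17°) = (2.8689, 0.8771)
θ=17°: |BD| = 8.1783
θ=17°: circle(B,4.00) ∩ circle(D,5.00): a=3.5389, h=1.8645
θ=17°:   candidates: C₊=(6.5874,2.3513) cross=15.248; C₋=(6.1874,-1.3561) cross=-15.248
θ=17°:   branch + wants cross > 0 → take C=(6.5874,2.3513) (cross=15.248)
θ=17°: ex = (C−B)/|BC| = (0.9296,0.3685); ey = (-0.3685,0.9296)
θ=17°: P = B + 3.09·ex + 2.09·ey = (4.9712,3.9588)
θ=342°: B = A + 3.00·(cos342°, sin342°) = (2.8532, -0.9271)
θ=342°: |BD| = 8.1994
θ=342°: circle(B,4.00) ∩ circle(D,5.00): a=3.5509, h=1.8415
θ=342°:   candidates: C₊=(6.1731,1.3041) cross=15.099; C₋=(6.5895,-2.3553) cross=-15.099
θ=342°:   branch + wants cross > 0 → take C=(6.1731,1.3041) (cross=15.099)
θ=342°: ex = (C−B)/|BC| = (0.8300,0.5578); ey = (-0.5578,0.8300)
θ=342°: P = B + 3.09·ex + 2.09·ey = (4.2520,2.5312)
θ=352°: B = A + 3.00·(cos352°, sin352°) = (2.9708, -0.4175)
θ=352°: |BD| = 8.0400
θ=352°: circle(B,4.00) ∩ circle(D,5.00): a=3.4603, h=2.0065
θ=352°:   candidates: C₊=(6.3223,1.7660) cross=16.133; C₋=(6.5307,-2.2416) cross=-16.133
θ=352°:   branch + wants cross > 0 → take C=(6.3223,1.7660) (cross=16.133)
θ=352°: ex = (C−B)/|BC| = (0.8379,0.5459); ey = (-0.5459,0.8379)
θ=352°: P = B + 3.09·ex + 2.09·ey = (4.4189,3.0204)

θ=15°: 4.93 3.91
θ=17°: 4.97 3.96
θ=342°: 4.25 2.53
θ=352°: 4.42 3.02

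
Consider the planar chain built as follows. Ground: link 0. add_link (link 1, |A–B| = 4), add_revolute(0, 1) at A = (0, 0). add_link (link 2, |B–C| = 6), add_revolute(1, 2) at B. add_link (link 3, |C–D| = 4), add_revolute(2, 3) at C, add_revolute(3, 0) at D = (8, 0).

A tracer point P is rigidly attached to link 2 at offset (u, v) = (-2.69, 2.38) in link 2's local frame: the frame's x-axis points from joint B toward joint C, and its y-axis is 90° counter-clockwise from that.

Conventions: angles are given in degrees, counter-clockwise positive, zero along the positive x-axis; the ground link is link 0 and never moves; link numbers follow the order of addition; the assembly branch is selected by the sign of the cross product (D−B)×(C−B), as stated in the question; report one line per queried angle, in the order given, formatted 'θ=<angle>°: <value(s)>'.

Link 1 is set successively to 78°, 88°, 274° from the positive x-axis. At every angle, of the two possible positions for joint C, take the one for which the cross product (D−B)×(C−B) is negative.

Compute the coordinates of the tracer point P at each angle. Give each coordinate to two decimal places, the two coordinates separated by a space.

A=(0,0), D=(8.00,0)
θ=78°: B = A + 4.00·(cos78°, sin78°) = (0.8316, 3.9126)
θ=78°: |BD| = 8.1666
θ=78°: circle(B,6.00) ∩ circle(D,4.00): a=5.3078, h=2.7977
θ=78°:   candidates: C₊=(6.8310,3.8254) cross=22.848; C₋=(4.1503,-1.0861) cross=-22.848
θ=78°:   branch - wants cross < 0 → take C=(4.1503,-1.0861) (cross=-22.848)
θ=78°: ex = (C−B)/|BC| = (0.5531,-0.8331); ey = (0.8331,0.5531)
θ=78°: P = B + -2.69·ex + 2.38·ey = (1.3266,7.4700)
θ=88°: B = A + 4.00·(cos88°, sin88°) = (0.1396, 3.9976)
θ=88°: |BD| = 8.8185
θ=88°: circle(B,6.00) ∩ circle(D,4.00): a=5.5432, h=2.2962
θ=88°:   candidates: C₊=(6.1215,3.5314) cross=20.249; C₋=(4.0397,-0.5620) cross=-20.249
θ=88°:   branch - wants cross < 0 → take C=(4.0397,-0.5620) (cross=-20.249)
θ=88°: ex = (C−B)/|BC| = (0.6500,-0.7599); ey = (0.7599,0.6500)
θ=88°: P = B + -2.69·ex + 2.38·ey = (0.1997,7.5888)
θ=274°: B = A + 4.00·(cos274°, sin274°) = (0.2790, -3.9903)
θ=274°: |BD| = 8.6911
θ=274°: circle(B,6.00) ∩ circle(D,4.00): a=5.4962, h=2.4067
θ=274°:   candidates: C₊=(4.0567,0.6712) cross=20.917; C₋=(6.2666,-3.6049) cross=-20.917
θ=274°:   branch - wants cross < 0 → take C=(6.2666,-3.6049) (cross=-20.917)
θ=274°: ex = (C−B)/|BC| = (0.9979,0.0642); ey = (-0.0642,0.9979)
θ=274°: P = B + -2.69·ex + 2.38·ey = (-2.5583,-1.7879)

θ=78°: 1.33 7.47
θ=88°: 0.20 7.59
θ=274°: -2.56 -1.79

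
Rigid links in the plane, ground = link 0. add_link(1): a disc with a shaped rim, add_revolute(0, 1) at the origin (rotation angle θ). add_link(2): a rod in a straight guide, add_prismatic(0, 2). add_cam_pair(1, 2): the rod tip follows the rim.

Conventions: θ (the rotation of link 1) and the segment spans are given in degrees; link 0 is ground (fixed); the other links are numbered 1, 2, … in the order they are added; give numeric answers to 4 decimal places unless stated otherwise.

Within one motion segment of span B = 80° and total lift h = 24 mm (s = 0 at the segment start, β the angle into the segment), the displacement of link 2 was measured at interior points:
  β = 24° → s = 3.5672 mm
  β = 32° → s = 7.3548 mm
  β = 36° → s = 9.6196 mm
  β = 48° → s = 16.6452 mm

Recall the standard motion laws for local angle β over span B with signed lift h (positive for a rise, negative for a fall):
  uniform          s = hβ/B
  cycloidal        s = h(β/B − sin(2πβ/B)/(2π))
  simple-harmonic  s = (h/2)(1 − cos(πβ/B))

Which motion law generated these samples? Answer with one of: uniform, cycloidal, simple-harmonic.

candidates at β/B = r: uniform s = h·r (linear in β); cycloidal s = h·(r − sin(2πr)/(2π)); simple-harmonic s = (h/2)(1 − cos(πr))
β=24°: printed 3.5672 | uniform 7.2000, cycloidal 3.5672, simple-harmonic 4.9466
β=32°: printed 7.3548 | uniform 9.6000, cycloidal 7.3548, simple-harmonic 8.2918
β=36°: printed 9.6196 | uniform 10.8000, cycloidal 9.6196, simple-harmonic 10.1228
β=48°: printed 16.6452 | uniform 14.4000, cycloidal 16.6452, simple-harmonic 15.7082
only one law matches every sample → cycloidal

cycloidal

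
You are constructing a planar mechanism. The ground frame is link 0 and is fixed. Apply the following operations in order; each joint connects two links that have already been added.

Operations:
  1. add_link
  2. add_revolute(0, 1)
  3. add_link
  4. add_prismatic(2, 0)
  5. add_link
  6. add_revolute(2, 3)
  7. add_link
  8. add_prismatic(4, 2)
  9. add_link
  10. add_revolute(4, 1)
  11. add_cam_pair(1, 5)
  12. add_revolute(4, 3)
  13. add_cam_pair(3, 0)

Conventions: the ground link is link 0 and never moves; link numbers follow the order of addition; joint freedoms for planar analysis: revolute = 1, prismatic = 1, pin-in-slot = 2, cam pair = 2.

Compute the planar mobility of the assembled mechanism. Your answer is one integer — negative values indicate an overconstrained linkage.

(L,J1,J2)=(1,0,0); link0 fixed
link1: (2,0,0)
R 0-1 [J1]: (2,1,0)
link2: (3,1,0)
P 2-0 [J1]: (3,2,0)
link3: (4,2,0)
R 2-3 [J1]: (4,3,0)
link4: (5,3,0)
P 4-2 [J1]: (5,4,0)
link5: (6,4,0)
R 4-1 [J1]: (6,5,0)
C 1-5 [J2]: (6,5,1)
R 4-3 [J1]: (6,6,1)
C 3-0 [J2]: (6,6,2)
Grübler: 3·5 − 2·6 − 2 = 1

M = 1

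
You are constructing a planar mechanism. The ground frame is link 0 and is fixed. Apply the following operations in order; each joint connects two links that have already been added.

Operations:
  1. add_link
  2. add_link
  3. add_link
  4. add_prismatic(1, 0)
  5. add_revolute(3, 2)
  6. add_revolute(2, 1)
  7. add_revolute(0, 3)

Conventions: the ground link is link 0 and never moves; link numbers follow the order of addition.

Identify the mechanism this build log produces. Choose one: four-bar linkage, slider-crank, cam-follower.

links: 4 (incl. ground); joints: 3 revolute, 1 prismatic, 0 higher (cam) pair, forming one closed loop
4 links, 3 revolutes + 1 prismatic in one loop → slider-crank

slider-crank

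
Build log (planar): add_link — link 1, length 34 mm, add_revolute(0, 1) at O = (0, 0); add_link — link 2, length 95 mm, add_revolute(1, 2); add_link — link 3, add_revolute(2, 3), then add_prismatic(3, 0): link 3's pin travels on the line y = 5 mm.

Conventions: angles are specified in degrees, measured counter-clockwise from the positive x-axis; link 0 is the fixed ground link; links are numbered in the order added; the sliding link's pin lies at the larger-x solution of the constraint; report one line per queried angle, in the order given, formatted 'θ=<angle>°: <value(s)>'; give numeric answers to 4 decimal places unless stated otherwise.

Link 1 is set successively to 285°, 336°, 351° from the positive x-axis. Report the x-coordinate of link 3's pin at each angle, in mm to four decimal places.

geometry: r = 34 mm, L = 95 mm, e = 5 mm
θ=285°: crank pin P = (r cos θ, r sin θ) = (8.799848, -32.841478)
θ=285°: h = r sin θ − e = -32.841478 − 5 = -37.841478
θ=285°: x = r cos θ + √(L² − h²) = 8.799848 + 87.137951 = 95.937799
θ=336°: crank pin P = (r cos θ, r sin θ) = (31.060546, -13.829046)
θ=336°: h = r sin θ − e = -13.829046 − 5 = -18.829046
θ=336°: x = r cos θ + √(L² − h²) = 31.060546 + 93.115343 = 124.175888
θ=351°: crank pin P = (r cos θ, r sin θ) = (33.581404, -5.318772)
θ=351°: h = r sin θ − e = -5.318772 − 5 = -10.318772
θ=351°: x = r cos θ + √(L² − h²) = 33.581404 + 94.437932 = 128.019335

θ=285°: 95.9378
θ=336°: 124.1759
θ=351°: 128.0193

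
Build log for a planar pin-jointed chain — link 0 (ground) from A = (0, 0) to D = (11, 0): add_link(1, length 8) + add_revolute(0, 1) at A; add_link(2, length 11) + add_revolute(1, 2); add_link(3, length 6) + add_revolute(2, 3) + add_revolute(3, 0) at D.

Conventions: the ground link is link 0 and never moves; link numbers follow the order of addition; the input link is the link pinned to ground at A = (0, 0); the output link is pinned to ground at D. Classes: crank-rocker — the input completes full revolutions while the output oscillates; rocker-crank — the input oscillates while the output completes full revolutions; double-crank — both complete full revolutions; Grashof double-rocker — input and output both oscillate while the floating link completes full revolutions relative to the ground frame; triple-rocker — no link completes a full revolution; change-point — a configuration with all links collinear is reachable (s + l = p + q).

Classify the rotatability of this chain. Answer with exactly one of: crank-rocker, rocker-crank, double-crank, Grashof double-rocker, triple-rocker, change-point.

lengths: ground=11, input=8, coupler=11, output=6
sorted: s=6 (shortest), l=11 (longest), p+q=19
s + l = 17 vs p + q = 19
s + l < p + q (Grashof) with shortest = output link → rocker-crank

rocker-crank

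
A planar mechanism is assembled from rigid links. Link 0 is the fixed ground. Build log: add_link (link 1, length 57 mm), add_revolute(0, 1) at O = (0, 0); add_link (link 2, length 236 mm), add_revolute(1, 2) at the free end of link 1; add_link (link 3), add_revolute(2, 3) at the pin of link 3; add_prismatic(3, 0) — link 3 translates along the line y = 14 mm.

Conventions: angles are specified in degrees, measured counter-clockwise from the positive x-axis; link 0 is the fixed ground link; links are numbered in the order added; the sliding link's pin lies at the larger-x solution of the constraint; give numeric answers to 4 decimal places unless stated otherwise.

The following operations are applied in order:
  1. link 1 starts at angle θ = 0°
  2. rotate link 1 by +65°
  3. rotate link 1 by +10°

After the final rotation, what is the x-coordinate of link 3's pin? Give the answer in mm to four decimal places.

geometry: r = 57 mm, L = 236 mm, e = 14 mm; θ starts at 0°
rotate link 1 by +65°: θ ← 0° +65° = 65°
rotate link 1 by +10°: θ ← 65° +10° = 75°
crank pin P = (r cos θ, r sin θ) = (14.752686, 55.057772)
h = r sin θ − e = 55.057772 − 14 = 41.057772
x = r cos θ + √(L² − h²) = 14.752686 + 232.401074 = 247.153760

247.1538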